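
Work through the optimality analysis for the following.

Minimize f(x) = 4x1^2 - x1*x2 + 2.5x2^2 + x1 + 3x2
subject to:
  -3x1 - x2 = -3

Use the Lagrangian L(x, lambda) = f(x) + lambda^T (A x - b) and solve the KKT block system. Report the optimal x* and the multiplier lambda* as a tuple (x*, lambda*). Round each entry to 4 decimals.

Form the Lagrangian:
  L(x, lambda) = (1/2) x^T Q x + c^T x + lambda^T (A x - b)
Stationarity (grad_x L = 0): Q x + c + A^T lambda = 0.
Primal feasibility: A x = b.

This gives the KKT block system:
  [ Q   A^T ] [ x     ]   [-c ]
  [ A    0  ] [ lambda ] = [ b ]

Solving the linear system:
  x*      = (0.9492, 0.1525)
  lambda* = (2.8136)
  f(x*)   = 4.9237

x* = (0.9492, 0.1525), lambda* = (2.8136)


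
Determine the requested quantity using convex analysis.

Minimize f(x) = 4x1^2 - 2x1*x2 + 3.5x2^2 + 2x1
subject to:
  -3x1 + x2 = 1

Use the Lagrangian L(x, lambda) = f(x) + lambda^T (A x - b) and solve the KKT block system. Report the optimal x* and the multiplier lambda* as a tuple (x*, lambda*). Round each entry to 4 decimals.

Form the Lagrangian:
  L(x, lambda) = (1/2) x^T Q x + c^T x + lambda^T (A x - b)
Stationarity (grad_x L = 0): Q x + c + A^T lambda = 0.
Primal feasibility: A x = b.

This gives the KKT block system:
  [ Q   A^T ] [ x     ]   [-c ]
  [ A    0  ] [ lambda ] = [ b ]

Solving the linear system:
  x*      = (-0.3559, -0.0678)
  lambda* = (-0.2373)
  f(x*)   = -0.2373

x* = (-0.3559, -0.0678), lambda* = (-0.2373)


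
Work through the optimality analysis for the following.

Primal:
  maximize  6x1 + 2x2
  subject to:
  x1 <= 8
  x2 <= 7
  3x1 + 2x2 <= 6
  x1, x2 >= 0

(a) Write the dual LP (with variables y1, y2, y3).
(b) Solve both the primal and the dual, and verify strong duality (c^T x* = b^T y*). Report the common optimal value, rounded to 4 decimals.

The standard primal-dual pair for 'max c^T x s.t. A x <= b, x >= 0' is:
  Dual:  min b^T y  s.t.  A^T y >= c,  y >= 0.

So the dual LP is:
  minimize  8y1 + 7y2 + 6y3
  subject to:
    y1 + 3y3 >= 6
    y2 + 2y3 >= 2
    y1, y2, y3 >= 0

Solving the primal: x* = (2, 0).
  primal value c^T x* = 12.
Solving the dual: y* = (0, 0, 2).
  dual value b^T y* = 12.
Strong duality: c^T x* = b^T y*. Confirmed.

12


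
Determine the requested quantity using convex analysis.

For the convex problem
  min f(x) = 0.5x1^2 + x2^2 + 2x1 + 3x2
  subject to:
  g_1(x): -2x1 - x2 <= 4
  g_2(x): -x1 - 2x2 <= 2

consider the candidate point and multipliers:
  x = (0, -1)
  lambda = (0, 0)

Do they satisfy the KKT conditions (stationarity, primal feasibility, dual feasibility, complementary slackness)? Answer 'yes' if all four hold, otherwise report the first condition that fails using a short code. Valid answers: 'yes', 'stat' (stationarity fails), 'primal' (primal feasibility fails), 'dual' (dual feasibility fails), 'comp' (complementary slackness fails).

Gradient of f: grad f(x) = Q x + c = (2, 1)
Constraint values g_i(x) = a_i^T x - b_i:
  g_1((0, -1)) = -3
  g_2((0, -1)) = 0
Stationarity residual: grad f(x) + sum_i lambda_i a_i = (2, 1)
  -> stationarity FAILS
Primal feasibility (all g_i <= 0): OK
Dual feasibility (all lambda_i >= 0): OK
Complementary slackness (lambda_i * g_i(x) = 0 for all i): OK

Verdict: the first failing condition is stationarity -> stat.

stat


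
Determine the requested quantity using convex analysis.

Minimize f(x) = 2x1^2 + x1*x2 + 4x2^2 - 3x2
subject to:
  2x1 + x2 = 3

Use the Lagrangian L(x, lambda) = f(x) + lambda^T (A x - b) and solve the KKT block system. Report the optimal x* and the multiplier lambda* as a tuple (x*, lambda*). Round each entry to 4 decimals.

Form the Lagrangian:
  L(x, lambda) = (1/2) x^T Q x + c^T x + lambda^T (A x - b)
Stationarity (grad_x L = 0): Q x + c + A^T lambda = 0.
Primal feasibility: A x = b.

This gives the KKT block system:
  [ Q   A^T ] [ x     ]   [-c ]
  [ A    0  ] [ lambda ] = [ b ]

Solving the linear system:
  x*      = (1.2188, 0.5625)
  lambda* = (-2.7188)
  f(x*)   = 3.2344

x* = (1.2188, 0.5625), lambda* = (-2.7188)


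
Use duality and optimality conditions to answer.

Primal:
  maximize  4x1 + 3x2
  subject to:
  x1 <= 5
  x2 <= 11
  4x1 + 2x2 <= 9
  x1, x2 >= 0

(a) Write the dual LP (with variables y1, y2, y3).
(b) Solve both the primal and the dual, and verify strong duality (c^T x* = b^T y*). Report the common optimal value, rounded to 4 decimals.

The standard primal-dual pair for 'max c^T x s.t. A x <= b, x >= 0' is:
  Dual:  min b^T y  s.t.  A^T y >= c,  y >= 0.

So the dual LP is:
  minimize  5y1 + 11y2 + 9y3
  subject to:
    y1 + 4y3 >= 4
    y2 + 2y3 >= 3
    y1, y2, y3 >= 0

Solving the primal: x* = (0, 4.5).
  primal value c^T x* = 13.5.
Solving the dual: y* = (0, 0, 1.5).
  dual value b^T y* = 13.5.
Strong duality: c^T x* = b^T y*. Confirmed.

13.5


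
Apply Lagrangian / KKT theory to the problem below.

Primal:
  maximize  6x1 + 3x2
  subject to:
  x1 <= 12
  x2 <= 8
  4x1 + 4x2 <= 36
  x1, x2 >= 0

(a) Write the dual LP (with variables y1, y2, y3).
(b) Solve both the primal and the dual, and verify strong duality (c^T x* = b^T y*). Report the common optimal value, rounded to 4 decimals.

The standard primal-dual pair for 'max c^T x s.t. A x <= b, x >= 0' is:
  Dual:  min b^T y  s.t.  A^T y >= c,  y >= 0.

So the dual LP is:
  minimize  12y1 + 8y2 + 36y3
  subject to:
    y1 + 4y3 >= 6
    y2 + 4y3 >= 3
    y1, y2, y3 >= 0

Solving the primal: x* = (9, 0).
  primal value c^T x* = 54.
Solving the dual: y* = (0, 0, 1.5).
  dual value b^T y* = 54.
Strong duality: c^T x* = b^T y*. Confirmed.

54


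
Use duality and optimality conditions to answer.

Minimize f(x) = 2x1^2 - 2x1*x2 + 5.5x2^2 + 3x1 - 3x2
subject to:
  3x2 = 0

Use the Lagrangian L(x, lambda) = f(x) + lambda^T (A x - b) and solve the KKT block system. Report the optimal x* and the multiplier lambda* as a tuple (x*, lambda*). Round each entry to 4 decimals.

Form the Lagrangian:
  L(x, lambda) = (1/2) x^T Q x + c^T x + lambda^T (A x - b)
Stationarity (grad_x L = 0): Q x + c + A^T lambda = 0.
Primal feasibility: A x = b.

This gives the KKT block system:
  [ Q   A^T ] [ x     ]   [-c ]
  [ A    0  ] [ lambda ] = [ b ]

Solving the linear system:
  x*      = (-0.75, 0)
  lambda* = (0.5)
  f(x*)   = -1.125

x* = (-0.75, 0), lambda* = (0.5)


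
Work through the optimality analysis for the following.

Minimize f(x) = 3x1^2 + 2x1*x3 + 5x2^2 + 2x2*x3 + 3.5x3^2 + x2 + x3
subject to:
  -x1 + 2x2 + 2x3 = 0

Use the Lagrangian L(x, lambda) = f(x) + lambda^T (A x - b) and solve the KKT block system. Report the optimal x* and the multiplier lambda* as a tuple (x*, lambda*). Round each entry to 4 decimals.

Form the Lagrangian:
  L(x, lambda) = (1/2) x^T Q x + c^T x + lambda^T (A x - b)
Stationarity (grad_x L = 0): Q x + c + A^T lambda = 0.
Primal feasibility: A x = b.

This gives the KKT block system:
  [ Q   A^T ] [ x     ]   [-c ]
  [ A    0  ] [ lambda ] = [ b ]

Solving the linear system:
  x*      = (-0.061, -0.0211, -0.0094)
  lambda* = (-0.385)
  f(x*)   = -0.0153

x* = (-0.061, -0.0211, -0.0094), lambda* = (-0.385)


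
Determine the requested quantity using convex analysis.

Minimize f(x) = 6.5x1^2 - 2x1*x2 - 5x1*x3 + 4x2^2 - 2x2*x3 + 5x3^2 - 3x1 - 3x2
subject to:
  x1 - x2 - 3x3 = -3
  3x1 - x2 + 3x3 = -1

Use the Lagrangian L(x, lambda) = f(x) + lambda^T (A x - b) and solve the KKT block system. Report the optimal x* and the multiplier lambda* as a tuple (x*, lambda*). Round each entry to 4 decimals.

Form the Lagrangian:
  L(x, lambda) = (1/2) x^T Q x + c^T x + lambda^T (A x - b)
Stationarity (grad_x L = 0): Q x + c + A^T lambda = 0.
Primal feasibility: A x = b.

This gives the KKT block system:
  [ Q   A^T ] [ x     ]   [-c ]
  [ A    0  ] [ lambda ] = [ b ]

Solving the linear system:
  x*      = (-0.3678, 1.2645, 0.4559)
  lambda* = (4.1146, 2.8249)
  f(x*)   = 6.2393

x* = (-0.3678, 1.2645, 0.4559), lambda* = (4.1146, 2.8249)


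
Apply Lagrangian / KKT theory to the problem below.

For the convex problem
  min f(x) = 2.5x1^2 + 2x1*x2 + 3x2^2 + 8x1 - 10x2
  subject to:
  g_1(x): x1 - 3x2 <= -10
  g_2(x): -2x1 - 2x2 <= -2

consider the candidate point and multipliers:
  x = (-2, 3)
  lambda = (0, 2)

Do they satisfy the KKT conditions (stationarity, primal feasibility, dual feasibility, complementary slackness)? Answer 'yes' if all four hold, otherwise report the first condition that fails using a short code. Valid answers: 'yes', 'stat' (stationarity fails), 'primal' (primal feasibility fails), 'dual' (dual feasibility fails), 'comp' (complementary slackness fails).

Gradient of f: grad f(x) = Q x + c = (4, 4)
Constraint values g_i(x) = a_i^T x - b_i:
  g_1((-2, 3)) = -1
  g_2((-2, 3)) = 0
Stationarity residual: grad f(x) + sum_i lambda_i a_i = (0, 0)
  -> stationarity OK
Primal feasibility (all g_i <= 0): OK
Dual feasibility (all lambda_i >= 0): OK
Complementary slackness (lambda_i * g_i(x) = 0 for all i): OK

Verdict: yes, KKT holds.

yes


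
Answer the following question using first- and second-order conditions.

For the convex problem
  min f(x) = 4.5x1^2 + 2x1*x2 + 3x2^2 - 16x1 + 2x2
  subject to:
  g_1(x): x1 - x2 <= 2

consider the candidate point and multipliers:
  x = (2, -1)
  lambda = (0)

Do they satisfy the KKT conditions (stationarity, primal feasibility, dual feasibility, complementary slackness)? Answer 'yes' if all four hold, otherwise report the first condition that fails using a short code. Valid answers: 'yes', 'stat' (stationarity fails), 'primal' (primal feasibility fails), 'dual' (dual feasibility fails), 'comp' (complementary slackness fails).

Gradient of f: grad f(x) = Q x + c = (0, 0)
Constraint values g_i(x) = a_i^T x - b_i:
  g_1((2, -1)) = 1
Stationarity residual: grad f(x) + sum_i lambda_i a_i = (0, 0)
  -> stationarity OK
Primal feasibility (all g_i <= 0): FAILS
Dual feasibility (all lambda_i >= 0): OK
Complementary slackness (lambda_i * g_i(x) = 0 for all i): OK

Verdict: the first failing condition is primal_feasibility -> primal.

primal


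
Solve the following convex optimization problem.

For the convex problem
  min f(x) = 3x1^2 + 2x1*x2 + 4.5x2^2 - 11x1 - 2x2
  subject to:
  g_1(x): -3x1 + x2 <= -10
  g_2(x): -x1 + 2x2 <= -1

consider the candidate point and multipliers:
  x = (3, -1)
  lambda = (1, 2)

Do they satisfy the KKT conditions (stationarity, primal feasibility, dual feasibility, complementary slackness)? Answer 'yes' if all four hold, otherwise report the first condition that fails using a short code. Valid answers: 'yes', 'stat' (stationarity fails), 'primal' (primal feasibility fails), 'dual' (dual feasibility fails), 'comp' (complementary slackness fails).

Gradient of f: grad f(x) = Q x + c = (5, -5)
Constraint values g_i(x) = a_i^T x - b_i:
  g_1((3, -1)) = 0
  g_2((3, -1)) = -4
Stationarity residual: grad f(x) + sum_i lambda_i a_i = (0, 0)
  -> stationarity OK
Primal feasibility (all g_i <= 0): OK
Dual feasibility (all lambda_i >= 0): OK
Complementary slackness (lambda_i * g_i(x) = 0 for all i): FAILS

Verdict: the first failing condition is complementary_slackness -> comp.

comp


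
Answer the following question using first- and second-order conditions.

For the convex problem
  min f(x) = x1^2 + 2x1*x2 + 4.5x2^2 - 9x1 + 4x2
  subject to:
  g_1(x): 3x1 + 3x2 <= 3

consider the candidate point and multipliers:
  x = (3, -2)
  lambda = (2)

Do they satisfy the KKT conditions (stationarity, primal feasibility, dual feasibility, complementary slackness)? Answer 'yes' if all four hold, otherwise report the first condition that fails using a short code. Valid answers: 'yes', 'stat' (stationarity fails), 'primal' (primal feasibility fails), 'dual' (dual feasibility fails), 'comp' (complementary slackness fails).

Gradient of f: grad f(x) = Q x + c = (-7, -8)
Constraint values g_i(x) = a_i^T x - b_i:
  g_1((3, -2)) = 0
Stationarity residual: grad f(x) + sum_i lambda_i a_i = (-1, -2)
  -> stationarity FAILS
Primal feasibility (all g_i <= 0): OK
Dual feasibility (all lambda_i >= 0): OK
Complementary slackness (lambda_i * g_i(x) = 0 for all i): OK

Verdict: the first failing condition is stationarity -> stat.

stat


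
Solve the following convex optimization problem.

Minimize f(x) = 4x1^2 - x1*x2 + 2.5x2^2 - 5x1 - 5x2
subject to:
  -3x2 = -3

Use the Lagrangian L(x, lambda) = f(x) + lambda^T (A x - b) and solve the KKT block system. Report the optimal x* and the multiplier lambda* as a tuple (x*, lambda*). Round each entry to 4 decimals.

Form the Lagrangian:
  L(x, lambda) = (1/2) x^T Q x + c^T x + lambda^T (A x - b)
Stationarity (grad_x L = 0): Q x + c + A^T lambda = 0.
Primal feasibility: A x = b.

This gives the KKT block system:
  [ Q   A^T ] [ x     ]   [-c ]
  [ A    0  ] [ lambda ] = [ b ]

Solving the linear system:
  x*      = (0.75, 1)
  lambda* = (-0.25)
  f(x*)   = -4.75

x* = (0.75, 1), lambda* = (-0.25)


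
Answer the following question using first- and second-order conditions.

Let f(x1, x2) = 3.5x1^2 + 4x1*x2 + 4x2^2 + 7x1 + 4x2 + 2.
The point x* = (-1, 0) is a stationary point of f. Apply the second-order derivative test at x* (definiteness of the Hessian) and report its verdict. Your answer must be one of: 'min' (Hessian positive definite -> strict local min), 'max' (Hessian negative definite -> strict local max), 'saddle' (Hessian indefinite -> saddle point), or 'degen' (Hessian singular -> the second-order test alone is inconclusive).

Compute the Hessian H = grad^2 f:
  H = [[7, 4], [4, 8]]
Verify stationarity: grad f(x*) = H x* + g = (0, 0).
Eigenvalues of H: 3.4689, 11.5311.
Both eigenvalues > 0, so H is positive definite -> x* is a strict local min.

min


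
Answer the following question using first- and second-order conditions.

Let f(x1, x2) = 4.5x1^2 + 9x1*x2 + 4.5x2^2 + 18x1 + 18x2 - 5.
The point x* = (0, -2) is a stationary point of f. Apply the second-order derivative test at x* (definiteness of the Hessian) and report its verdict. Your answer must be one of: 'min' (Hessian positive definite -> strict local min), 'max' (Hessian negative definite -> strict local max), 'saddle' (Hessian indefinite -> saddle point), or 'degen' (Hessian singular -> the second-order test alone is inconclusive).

Compute the Hessian H = grad^2 f:
  H = [[9, 9], [9, 9]]
Verify stationarity: grad f(x*) = H x* + g = (0, 0).
Eigenvalues of H: 0, 18.
H has a zero eigenvalue (singular; positive semidefinite but not definite), so H is neither positive definite, negative definite, nor indefinite. The second-order test alone is inconclusive -> degen.
(Indeed, f is constant along the null direction of H through x*, so x* is not a strict local extremum.)

degen


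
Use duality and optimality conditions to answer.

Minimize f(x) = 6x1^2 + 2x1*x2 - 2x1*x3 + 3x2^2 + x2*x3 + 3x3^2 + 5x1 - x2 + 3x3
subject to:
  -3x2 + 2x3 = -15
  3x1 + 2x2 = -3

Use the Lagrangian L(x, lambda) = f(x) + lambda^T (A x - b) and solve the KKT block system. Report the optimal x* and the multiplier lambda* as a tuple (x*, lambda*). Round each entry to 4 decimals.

Form the Lagrangian:
  L(x, lambda) = (1/2) x^T Q x + c^T x + lambda^T (A x - b)
Stationarity (grad_x L = 0): Q x + c + A^T lambda = 0.
Primal feasibility: A x = b.

This gives the KKT block system:
  [ Q   A^T ] [ x     ]   [-c ]
  [ A    0  ] [ lambda ] = [ b ]

Solving the linear system:
  x*      = (-2.7333, 2.6, -3.6)
  lambda* = (5.2667, 5.1333)
  f(x*)   = 33.6667

x* = (-2.7333, 2.6, -3.6), lambda* = (5.2667, 5.1333)


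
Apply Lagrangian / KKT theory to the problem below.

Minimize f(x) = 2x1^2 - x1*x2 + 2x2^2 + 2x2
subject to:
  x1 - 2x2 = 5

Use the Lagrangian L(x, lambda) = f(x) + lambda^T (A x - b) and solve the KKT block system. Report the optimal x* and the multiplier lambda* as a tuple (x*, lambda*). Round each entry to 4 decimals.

Form the Lagrangian:
  L(x, lambda) = (1/2) x^T Q x + c^T x + lambda^T (A x - b)
Stationarity (grad_x L = 0): Q x + c + A^T lambda = 0.
Primal feasibility: A x = b.

This gives the KKT block system:
  [ Q   A^T ] [ x     ]   [-c ]
  [ A    0  ] [ lambda ] = [ b ]

Solving the linear system:
  x*      = (0.375, -2.3125)
  lambda* = (-3.8125)
  f(x*)   = 7.2188

x* = (0.375, -2.3125), lambda* = (-3.8125)


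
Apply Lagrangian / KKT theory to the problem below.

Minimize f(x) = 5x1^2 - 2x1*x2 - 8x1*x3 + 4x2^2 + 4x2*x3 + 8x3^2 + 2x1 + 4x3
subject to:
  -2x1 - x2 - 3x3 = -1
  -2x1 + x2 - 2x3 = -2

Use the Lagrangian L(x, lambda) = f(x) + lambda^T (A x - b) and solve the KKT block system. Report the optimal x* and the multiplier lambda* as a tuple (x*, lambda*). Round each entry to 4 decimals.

Form the Lagrangian:
  L(x, lambda) = (1/2) x^T Q x + c^T x + lambda^T (A x - b)
Stationarity (grad_x L = 0): Q x + c + A^T lambda = 0.
Primal feasibility: A x = b.

This gives the KKT block system:
  [ Q   A^T ] [ x     ]   [-c ]
  [ A    0  ] [ lambda ] = [ b ]

Solving the linear system:
  x*      = (0.3687, -0.6525, 0.305)
  lambda* = (-1.2308, 3.5066)
  f(x*)   = 3.87

x* = (0.3687, -0.6525, 0.305), lambda* = (-1.2308, 3.5066)


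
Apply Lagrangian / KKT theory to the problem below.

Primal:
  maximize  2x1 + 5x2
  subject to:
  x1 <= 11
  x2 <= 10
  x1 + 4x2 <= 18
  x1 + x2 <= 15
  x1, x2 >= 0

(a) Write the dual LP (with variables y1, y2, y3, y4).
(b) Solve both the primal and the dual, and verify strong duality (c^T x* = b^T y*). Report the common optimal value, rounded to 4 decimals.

The standard primal-dual pair for 'max c^T x s.t. A x <= b, x >= 0' is:
  Dual:  min b^T y  s.t.  A^T y >= c,  y >= 0.

So the dual LP is:
  minimize  11y1 + 10y2 + 18y3 + 15y4
  subject to:
    y1 + y3 + y4 >= 2
    y2 + 4y3 + y4 >= 5
    y1, y2, y3, y4 >= 0

Solving the primal: x* = (11, 1.75).
  primal value c^T x* = 30.75.
Solving the dual: y* = (0.75, 0, 1.25, 0).
  dual value b^T y* = 30.75.
Strong duality: c^T x* = b^T y*. Confirmed.

30.75


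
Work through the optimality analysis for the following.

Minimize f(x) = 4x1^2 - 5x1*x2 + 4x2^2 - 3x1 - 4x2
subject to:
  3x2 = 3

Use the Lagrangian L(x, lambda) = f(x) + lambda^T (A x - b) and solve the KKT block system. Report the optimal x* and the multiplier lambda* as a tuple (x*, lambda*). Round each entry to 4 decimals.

Form the Lagrangian:
  L(x, lambda) = (1/2) x^T Q x + c^T x + lambda^T (A x - b)
Stationarity (grad_x L = 0): Q x + c + A^T lambda = 0.
Primal feasibility: A x = b.

This gives the KKT block system:
  [ Q   A^T ] [ x     ]   [-c ]
  [ A    0  ] [ lambda ] = [ b ]

Solving the linear system:
  x*      = (1, 1)
  lambda* = (0.3333)
  f(x*)   = -4

x* = (1, 1), lambda* = (0.3333)


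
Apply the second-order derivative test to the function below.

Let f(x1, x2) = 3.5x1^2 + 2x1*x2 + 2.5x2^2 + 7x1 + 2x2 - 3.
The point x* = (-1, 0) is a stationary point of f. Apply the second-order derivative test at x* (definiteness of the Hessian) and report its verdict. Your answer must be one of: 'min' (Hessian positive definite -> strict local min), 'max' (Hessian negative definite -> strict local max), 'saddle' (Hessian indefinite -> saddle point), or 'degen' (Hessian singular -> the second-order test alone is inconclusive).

Compute the Hessian H = grad^2 f:
  H = [[7, 2], [2, 5]]
Verify stationarity: grad f(x*) = H x* + g = (0, 0).
Eigenvalues of H: 3.7639, 8.2361.
Both eigenvalues > 0, so H is positive definite -> x* is a strict local min.

min


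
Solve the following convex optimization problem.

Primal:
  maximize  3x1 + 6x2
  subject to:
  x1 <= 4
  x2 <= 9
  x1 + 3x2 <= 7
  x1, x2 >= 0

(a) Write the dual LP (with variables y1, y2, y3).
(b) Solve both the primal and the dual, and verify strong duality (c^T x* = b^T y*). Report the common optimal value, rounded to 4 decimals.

The standard primal-dual pair for 'max c^T x s.t. A x <= b, x >= 0' is:
  Dual:  min b^T y  s.t.  A^T y >= c,  y >= 0.

So the dual LP is:
  minimize  4y1 + 9y2 + 7y3
  subject to:
    y1 + y3 >= 3
    y2 + 3y3 >= 6
    y1, y2, y3 >= 0

Solving the primal: x* = (4, 1).
  primal value c^T x* = 18.
Solving the dual: y* = (1, 0, 2).
  dual value b^T y* = 18.
Strong duality: c^T x* = b^T y*. Confirmed.

18


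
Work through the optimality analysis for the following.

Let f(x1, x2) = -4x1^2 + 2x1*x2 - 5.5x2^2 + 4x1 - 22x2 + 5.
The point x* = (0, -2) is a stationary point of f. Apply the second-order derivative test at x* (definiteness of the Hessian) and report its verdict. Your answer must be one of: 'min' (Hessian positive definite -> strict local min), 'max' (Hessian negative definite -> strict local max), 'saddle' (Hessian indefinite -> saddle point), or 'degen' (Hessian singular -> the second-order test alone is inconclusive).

Compute the Hessian H = grad^2 f:
  H = [[-8, 2], [2, -11]]
Verify stationarity: grad f(x*) = H x* + g = (0, 0).
Eigenvalues of H: -12, -7.
Both eigenvalues < 0, so H is negative definite -> x* is a strict local max.

max


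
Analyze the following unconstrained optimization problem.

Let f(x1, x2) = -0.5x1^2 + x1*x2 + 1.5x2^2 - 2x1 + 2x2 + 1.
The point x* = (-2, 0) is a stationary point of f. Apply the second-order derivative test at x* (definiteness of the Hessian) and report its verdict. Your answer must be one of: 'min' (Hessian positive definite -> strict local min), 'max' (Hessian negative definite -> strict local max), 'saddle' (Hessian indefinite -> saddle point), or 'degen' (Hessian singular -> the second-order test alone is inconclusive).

Compute the Hessian H = grad^2 f:
  H = [[-1, 1], [1, 3]]
Verify stationarity: grad f(x*) = H x* + g = (0, 0).
Eigenvalues of H: -1.2361, 3.2361.
Eigenvalues have mixed signs, so H is indefinite -> x* is a saddle point.

saddle


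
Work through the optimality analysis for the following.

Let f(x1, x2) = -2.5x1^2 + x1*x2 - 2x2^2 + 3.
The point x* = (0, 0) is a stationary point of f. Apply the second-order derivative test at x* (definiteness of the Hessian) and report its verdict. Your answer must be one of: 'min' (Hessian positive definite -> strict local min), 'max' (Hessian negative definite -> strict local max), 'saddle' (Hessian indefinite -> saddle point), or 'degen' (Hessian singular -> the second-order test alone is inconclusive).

Compute the Hessian H = grad^2 f:
  H = [[-5, 1], [1, -4]]
Verify stationarity: grad f(x*) = H x* + g = (0, 0).
Eigenvalues of H: -5.618, -3.382.
Both eigenvalues < 0, so H is negative definite -> x* is a strict local max.

max


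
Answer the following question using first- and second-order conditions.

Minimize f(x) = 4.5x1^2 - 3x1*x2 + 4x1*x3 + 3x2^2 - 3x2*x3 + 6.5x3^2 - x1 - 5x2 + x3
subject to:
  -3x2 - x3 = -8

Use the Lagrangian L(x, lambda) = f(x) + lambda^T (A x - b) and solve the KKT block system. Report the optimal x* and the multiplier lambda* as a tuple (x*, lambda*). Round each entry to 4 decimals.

Form the Lagrangian:
  L(x, lambda) = (1/2) x^T Q x + c^T x + lambda^T (A x - b)
Stationarity (grad_x L = 0): Q x + c + A^T lambda = 0.
Primal feasibility: A x = b.

This gives the KKT block system:
  [ Q   A^T ] [ x     ]   [-c ]
  [ A    0  ] [ lambda ] = [ b ]

Solving the linear system:
  x*      = (0.7557, 2.5201, 0.4397)
  lambda* = (2.1782)
  f(x*)   = 2.2543

x* = (0.7557, 2.5201, 0.4397), lambda* = (2.1782)


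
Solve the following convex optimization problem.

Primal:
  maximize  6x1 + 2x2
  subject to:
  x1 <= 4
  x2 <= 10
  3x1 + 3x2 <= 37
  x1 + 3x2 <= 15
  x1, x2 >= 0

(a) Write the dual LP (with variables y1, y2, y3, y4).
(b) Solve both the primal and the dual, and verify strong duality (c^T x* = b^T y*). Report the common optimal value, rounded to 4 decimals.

The standard primal-dual pair for 'max c^T x s.t. A x <= b, x >= 0' is:
  Dual:  min b^T y  s.t.  A^T y >= c,  y >= 0.

So the dual LP is:
  minimize  4y1 + 10y2 + 37y3 + 15y4
  subject to:
    y1 + 3y3 + y4 >= 6
    y2 + 3y3 + 3y4 >= 2
    y1, y2, y3, y4 >= 0

Solving the primal: x* = (4, 3.6667).
  primal value c^T x* = 31.3333.
Solving the dual: y* = (5.3333, 0, 0, 0.6667).
  dual value b^T y* = 31.3333.
Strong duality: c^T x* = b^T y*. Confirmed.

31.3333


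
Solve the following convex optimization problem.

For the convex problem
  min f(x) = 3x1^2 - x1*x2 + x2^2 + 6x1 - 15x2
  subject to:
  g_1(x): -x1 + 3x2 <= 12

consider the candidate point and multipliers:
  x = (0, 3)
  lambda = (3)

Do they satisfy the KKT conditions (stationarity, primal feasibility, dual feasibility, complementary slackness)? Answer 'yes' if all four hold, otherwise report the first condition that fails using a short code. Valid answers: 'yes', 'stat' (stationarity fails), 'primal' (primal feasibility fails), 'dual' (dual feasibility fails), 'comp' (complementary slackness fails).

Gradient of f: grad f(x) = Q x + c = (3, -9)
Constraint values g_i(x) = a_i^T x - b_i:
  g_1((0, 3)) = -3
Stationarity residual: grad f(x) + sum_i lambda_i a_i = (0, 0)
  -> stationarity OK
Primal feasibility (all g_i <= 0): OK
Dual feasibility (all lambda_i >= 0): OK
Complementary slackness (lambda_i * g_i(x) = 0 for all i): FAILS

Verdict: the first failing condition is complementary_slackness -> comp.

comp


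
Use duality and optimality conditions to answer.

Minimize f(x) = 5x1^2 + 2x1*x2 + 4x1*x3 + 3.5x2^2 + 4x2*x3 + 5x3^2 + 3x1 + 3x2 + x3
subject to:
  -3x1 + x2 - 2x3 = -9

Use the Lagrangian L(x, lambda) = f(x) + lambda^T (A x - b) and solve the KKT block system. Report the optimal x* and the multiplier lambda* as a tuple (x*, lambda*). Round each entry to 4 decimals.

Form the Lagrangian:
  L(x, lambda) = (1/2) x^T Q x + c^T x + lambda^T (A x - b)
Stationarity (grad_x L = 0): Q x + c + A^T lambda = 0.
Primal feasibility: A x = b.

This gives the KKT block system:
  [ Q   A^T ] [ x     ]   [-c ]
  [ A    0  ] [ lambda ] = [ b ]

Solving the linear system:
  x*      = (1.2332, -2.3914, 1.4544)
  lambda* = (5.4558)
  f(x*)   = 23.5409

x* = (1.2332, -2.3914, 1.4544), lambda* = (5.4558)


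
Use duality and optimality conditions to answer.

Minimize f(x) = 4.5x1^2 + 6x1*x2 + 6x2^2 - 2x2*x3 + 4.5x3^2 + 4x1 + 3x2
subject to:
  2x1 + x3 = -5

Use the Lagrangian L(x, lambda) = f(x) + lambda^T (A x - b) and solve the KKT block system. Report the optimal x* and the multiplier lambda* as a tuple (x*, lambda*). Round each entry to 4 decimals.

Form the Lagrangian:
  L(x, lambda) = (1/2) x^T Q x + c^T x + lambda^T (A x - b)
Stationarity (grad_x L = 0): Q x + c + A^T lambda = 0.
Primal feasibility: A x = b.

This gives the KKT block system:
  [ Q   A^T ] [ x     ]   [-c ]
  [ A    0  ] [ lambda ] = [ b ]

Solving the linear system:
  x*      = (-2.2682, 0.8068, -0.4636)
  lambda* = (5.7864)
  f(x*)   = 11.1398

x* = (-2.2682, 0.8068, -0.4636), lambda* = (5.7864)


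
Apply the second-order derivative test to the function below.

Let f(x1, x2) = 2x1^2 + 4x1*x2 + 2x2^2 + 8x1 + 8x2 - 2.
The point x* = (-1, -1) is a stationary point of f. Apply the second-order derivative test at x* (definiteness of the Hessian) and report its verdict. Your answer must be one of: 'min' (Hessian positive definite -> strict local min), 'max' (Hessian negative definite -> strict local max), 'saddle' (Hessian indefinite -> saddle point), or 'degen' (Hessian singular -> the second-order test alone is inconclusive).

Compute the Hessian H = grad^2 f:
  H = [[4, 4], [4, 4]]
Verify stationarity: grad f(x*) = H x* + g = (0, 0).
Eigenvalues of H: 0, 8.
H has a zero eigenvalue (singular; positive semidefinite but not definite), so H is neither positive definite, negative definite, nor indefinite. The second-order test alone is inconclusive -> degen.
(Indeed, f is constant along the null direction of H through x*, so x* is not a strict local extremum.)

degen


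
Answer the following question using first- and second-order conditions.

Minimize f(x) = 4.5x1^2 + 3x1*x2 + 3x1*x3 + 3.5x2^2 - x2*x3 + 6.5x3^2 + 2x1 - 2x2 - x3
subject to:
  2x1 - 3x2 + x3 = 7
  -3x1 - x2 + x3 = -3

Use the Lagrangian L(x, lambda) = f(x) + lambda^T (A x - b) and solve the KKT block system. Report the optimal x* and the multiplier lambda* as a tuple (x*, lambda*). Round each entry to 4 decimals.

Form the Lagrangian:
  L(x, lambda) = (1/2) x^T Q x + c^T x + lambda^T (A x - b)
Stationarity (grad_x L = 0): Q x + c + A^T lambda = 0.
Primal feasibility: A x = b.

This gives the KKT block system:
  [ Q   A^T ] [ x     ]   [-c ]
  [ A    0  ] [ lambda ] = [ b ]

Solving the linear system:
  x*      = (1.4137, -1.4657, -0.2245)
  lambda* = (-3.0032, 1.2154)
  f(x*)   = 15.3261

x* = (1.4137, -1.4657, -0.2245), lambda* = (-3.0032, 1.2154)


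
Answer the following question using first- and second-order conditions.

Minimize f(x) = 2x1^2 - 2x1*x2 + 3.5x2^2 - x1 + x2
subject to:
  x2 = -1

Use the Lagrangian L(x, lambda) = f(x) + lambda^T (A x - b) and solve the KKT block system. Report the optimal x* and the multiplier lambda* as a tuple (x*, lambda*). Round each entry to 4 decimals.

Form the Lagrangian:
  L(x, lambda) = (1/2) x^T Q x + c^T x + lambda^T (A x - b)
Stationarity (grad_x L = 0): Q x + c + A^T lambda = 0.
Primal feasibility: A x = b.

This gives the KKT block system:
  [ Q   A^T ] [ x     ]   [-c ]
  [ A    0  ] [ lambda ] = [ b ]

Solving the linear system:
  x*      = (-0.25, -1)
  lambda* = (5.5)
  f(x*)   = 2.375

x* = (-0.25, -1), lambda* = (5.5)


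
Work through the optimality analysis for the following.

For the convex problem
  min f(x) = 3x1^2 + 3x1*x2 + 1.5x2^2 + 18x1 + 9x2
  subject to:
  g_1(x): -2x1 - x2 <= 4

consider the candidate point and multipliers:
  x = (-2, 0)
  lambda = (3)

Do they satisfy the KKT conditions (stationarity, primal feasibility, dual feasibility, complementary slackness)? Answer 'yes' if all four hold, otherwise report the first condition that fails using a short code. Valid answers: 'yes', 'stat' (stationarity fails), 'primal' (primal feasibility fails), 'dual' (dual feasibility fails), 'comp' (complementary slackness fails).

Gradient of f: grad f(x) = Q x + c = (6, 3)
Constraint values g_i(x) = a_i^T x - b_i:
  g_1((-2, 0)) = 0
Stationarity residual: grad f(x) + sum_i lambda_i a_i = (0, 0)
  -> stationarity OK
Primal feasibility (all g_i <= 0): OK
Dual feasibility (all lambda_i >= 0): OK
Complementary slackness (lambda_i * g_i(x) = 0 for all i): OK

Verdict: yes, KKT holds.

yes


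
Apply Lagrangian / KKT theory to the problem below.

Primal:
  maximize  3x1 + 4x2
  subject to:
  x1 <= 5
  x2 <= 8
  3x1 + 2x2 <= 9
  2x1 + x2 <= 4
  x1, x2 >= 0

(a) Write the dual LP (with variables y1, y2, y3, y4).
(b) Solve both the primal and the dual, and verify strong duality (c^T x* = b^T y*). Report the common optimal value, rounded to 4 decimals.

The standard primal-dual pair for 'max c^T x s.t. A x <= b, x >= 0' is:
  Dual:  min b^T y  s.t.  A^T y >= c,  y >= 0.

So the dual LP is:
  minimize  5y1 + 8y2 + 9y3 + 4y4
  subject to:
    y1 + 3y3 + 2y4 >= 3
    y2 + 2y3 + y4 >= 4
    y1, y2, y3, y4 >= 0

Solving the primal: x* = (0, 4).
  primal value c^T x* = 16.
Solving the dual: y* = (0, 0, 0, 4).
  dual value b^T y* = 16.
Strong duality: c^T x* = b^T y*. Confirmed.

16


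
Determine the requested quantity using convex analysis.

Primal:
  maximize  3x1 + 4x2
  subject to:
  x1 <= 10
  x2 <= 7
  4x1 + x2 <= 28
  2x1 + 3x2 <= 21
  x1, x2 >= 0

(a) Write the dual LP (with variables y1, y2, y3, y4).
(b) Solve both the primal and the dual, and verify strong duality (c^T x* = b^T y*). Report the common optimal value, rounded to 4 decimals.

The standard primal-dual pair for 'max c^T x s.t. A x <= b, x >= 0' is:
  Dual:  min b^T y  s.t.  A^T y >= c,  y >= 0.

So the dual LP is:
  minimize  10y1 + 7y2 + 28y3 + 21y4
  subject to:
    y1 + 4y3 + 2y4 >= 3
    y2 + y3 + 3y4 >= 4
    y1, y2, y3, y4 >= 0

Solving the primal: x* = (6.3, 2.8).
  primal value c^T x* = 30.1.
Solving the dual: y* = (0, 0, 0.1, 1.3).
  dual value b^T y* = 30.1.
Strong duality: c^T x* = b^T y*. Confirmed.

30.1


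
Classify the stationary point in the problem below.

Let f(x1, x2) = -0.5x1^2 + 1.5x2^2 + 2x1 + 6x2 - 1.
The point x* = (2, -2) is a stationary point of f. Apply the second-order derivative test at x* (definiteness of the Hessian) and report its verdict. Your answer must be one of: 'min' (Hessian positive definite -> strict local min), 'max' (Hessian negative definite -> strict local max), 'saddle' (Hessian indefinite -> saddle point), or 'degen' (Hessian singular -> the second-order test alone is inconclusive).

Compute the Hessian H = grad^2 f:
  H = [[-1, 0], [0, 3]]
Verify stationarity: grad f(x*) = H x* + g = (0, 0).
Eigenvalues of H: -1, 3.
Eigenvalues have mixed signs, so H is indefinite -> x* is a saddle point.

saddle


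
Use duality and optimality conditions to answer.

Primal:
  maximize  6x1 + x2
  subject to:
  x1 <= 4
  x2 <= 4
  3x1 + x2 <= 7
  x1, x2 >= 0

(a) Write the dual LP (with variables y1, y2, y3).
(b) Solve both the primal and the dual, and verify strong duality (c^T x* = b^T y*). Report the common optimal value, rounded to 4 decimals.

The standard primal-dual pair for 'max c^T x s.t. A x <= b, x >= 0' is:
  Dual:  min b^T y  s.t.  A^T y >= c,  y >= 0.

So the dual LP is:
  minimize  4y1 + 4y2 + 7y3
  subject to:
    y1 + 3y3 >= 6
    y2 + y3 >= 1
    y1, y2, y3 >= 0

Solving the primal: x* = (2.3333, 0).
  primal value c^T x* = 14.
Solving the dual: y* = (0, 0, 2).
  dual value b^T y* = 14.
Strong duality: c^T x* = b^T y*. Confirmed.

14


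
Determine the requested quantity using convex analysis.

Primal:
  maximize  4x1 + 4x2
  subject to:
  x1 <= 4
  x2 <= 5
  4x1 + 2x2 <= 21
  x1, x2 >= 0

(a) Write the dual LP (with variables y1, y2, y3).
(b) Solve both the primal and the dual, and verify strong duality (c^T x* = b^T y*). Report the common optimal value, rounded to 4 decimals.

The standard primal-dual pair for 'max c^T x s.t. A x <= b, x >= 0' is:
  Dual:  min b^T y  s.t.  A^T y >= c,  y >= 0.

So the dual LP is:
  minimize  4y1 + 5y2 + 21y3
  subject to:
    y1 + 4y3 >= 4
    y2 + 2y3 >= 4
    y1, y2, y3 >= 0

Solving the primal: x* = (2.75, 5).
  primal value c^T x* = 31.
Solving the dual: y* = (0, 2, 1).
  dual value b^T y* = 31.
Strong duality: c^T x* = b^T y*. Confirmed.

31


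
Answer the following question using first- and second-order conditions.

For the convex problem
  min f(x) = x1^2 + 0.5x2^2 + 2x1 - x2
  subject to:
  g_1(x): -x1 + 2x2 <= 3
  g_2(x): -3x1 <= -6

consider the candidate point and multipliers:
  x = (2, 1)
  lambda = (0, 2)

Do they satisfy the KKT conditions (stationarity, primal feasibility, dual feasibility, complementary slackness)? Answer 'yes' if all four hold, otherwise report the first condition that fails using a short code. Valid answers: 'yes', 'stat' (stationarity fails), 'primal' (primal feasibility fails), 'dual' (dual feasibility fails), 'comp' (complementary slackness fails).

Gradient of f: grad f(x) = Q x + c = (6, 0)
Constraint values g_i(x) = a_i^T x - b_i:
  g_1((2, 1)) = -3
  g_2((2, 1)) = 0
Stationarity residual: grad f(x) + sum_i lambda_i a_i = (0, 0)
  -> stationarity OK
Primal feasibility (all g_i <= 0): OK
Dual feasibility (all lambda_i >= 0): OK
Complementary slackness (lambda_i * g_i(x) = 0 for all i): OK

Verdict: yes, KKT holds.

yes


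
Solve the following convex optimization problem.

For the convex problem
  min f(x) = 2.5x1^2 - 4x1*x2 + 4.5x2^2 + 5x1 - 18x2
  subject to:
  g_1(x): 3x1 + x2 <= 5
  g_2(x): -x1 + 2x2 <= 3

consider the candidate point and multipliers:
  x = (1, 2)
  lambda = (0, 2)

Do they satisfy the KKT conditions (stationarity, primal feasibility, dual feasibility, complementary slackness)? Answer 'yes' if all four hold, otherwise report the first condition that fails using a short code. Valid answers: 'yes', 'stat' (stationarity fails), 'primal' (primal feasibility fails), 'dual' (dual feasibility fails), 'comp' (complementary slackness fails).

Gradient of f: grad f(x) = Q x + c = (2, -4)
Constraint values g_i(x) = a_i^T x - b_i:
  g_1((1, 2)) = 0
  g_2((1, 2)) = 0
Stationarity residual: grad f(x) + sum_i lambda_i a_i = (0, 0)
  -> stationarity OK
Primal feasibility (all g_i <= 0): OK
Dual feasibility (all lambda_i >= 0): OK
Complementary slackness (lambda_i * g_i(x) = 0 for all i): OK

Verdict: yes, KKT holds.

yes


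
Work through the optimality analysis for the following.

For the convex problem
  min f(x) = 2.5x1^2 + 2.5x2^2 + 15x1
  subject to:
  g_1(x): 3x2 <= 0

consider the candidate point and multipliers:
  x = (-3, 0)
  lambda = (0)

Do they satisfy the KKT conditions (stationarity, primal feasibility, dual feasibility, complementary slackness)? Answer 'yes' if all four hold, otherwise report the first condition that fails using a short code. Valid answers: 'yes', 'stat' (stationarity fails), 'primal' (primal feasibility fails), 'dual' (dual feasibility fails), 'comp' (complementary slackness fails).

Gradient of f: grad f(x) = Q x + c = (0, 0)
Constraint values g_i(x) = a_i^T x - b_i:
  g_1((-3, 0)) = 0
Stationarity residual: grad f(x) + sum_i lambda_i a_i = (0, 0)
  -> stationarity OK
Primal feasibility (all g_i <= 0): OK
Dual feasibility (all lambda_i >= 0): OK
Complementary slackness (lambda_i * g_i(x) = 0 for all i): OK

Verdict: yes, KKT holds.

yes


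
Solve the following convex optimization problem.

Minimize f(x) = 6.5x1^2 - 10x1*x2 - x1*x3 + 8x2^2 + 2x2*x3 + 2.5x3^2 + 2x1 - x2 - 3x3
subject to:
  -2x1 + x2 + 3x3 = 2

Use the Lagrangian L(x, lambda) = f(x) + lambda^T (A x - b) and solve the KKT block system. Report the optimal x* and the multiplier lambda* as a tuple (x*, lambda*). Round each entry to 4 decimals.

Form the Lagrangian:
  L(x, lambda) = (1/2) x^T Q x + c^T x + lambda^T (A x - b)
Stationarity (grad_x L = 0): Q x + c + A^T lambda = 0.
Primal feasibility: A x = b.

This gives the KKT block system:
  [ Q   A^T ] [ x     ]   [-c ]
  [ A    0  ] [ lambda ] = [ b ]

Solving the linear system:
  x*      = (-0.2109, -0.1455, 0.5745)
  lambda* = (0.0691)
  f(x*)   = -1.0691

x* = (-0.2109, -0.1455, 0.5745), lambda* = (0.0691)


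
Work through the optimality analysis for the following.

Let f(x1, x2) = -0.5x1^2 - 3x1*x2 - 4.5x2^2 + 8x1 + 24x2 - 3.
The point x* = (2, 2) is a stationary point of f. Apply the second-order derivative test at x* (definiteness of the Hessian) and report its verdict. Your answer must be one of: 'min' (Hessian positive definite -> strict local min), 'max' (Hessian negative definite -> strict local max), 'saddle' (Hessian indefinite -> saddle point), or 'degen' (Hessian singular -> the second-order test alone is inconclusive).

Compute the Hessian H = grad^2 f:
  H = [[-1, -3], [-3, -9]]
Verify stationarity: grad f(x*) = H x* + g = (0, 0).
Eigenvalues of H: -10, 0.
H has a zero eigenvalue (singular; negative semidefinite but not definite), so H is neither positive definite, negative definite, nor indefinite. The second-order test alone is inconclusive -> degen.
(Indeed, f is constant along the null direction of H through x*, so x* is not a strict local extremum.)

degen


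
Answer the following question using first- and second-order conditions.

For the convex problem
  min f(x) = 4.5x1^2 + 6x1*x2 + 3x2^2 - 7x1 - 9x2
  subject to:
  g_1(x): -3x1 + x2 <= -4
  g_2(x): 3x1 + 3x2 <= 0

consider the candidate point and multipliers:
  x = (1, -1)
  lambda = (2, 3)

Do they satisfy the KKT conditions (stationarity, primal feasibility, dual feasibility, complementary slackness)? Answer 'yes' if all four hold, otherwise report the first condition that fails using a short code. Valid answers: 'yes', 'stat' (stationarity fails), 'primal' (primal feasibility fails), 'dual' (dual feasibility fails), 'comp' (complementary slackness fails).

Gradient of f: grad f(x) = Q x + c = (-4, -9)
Constraint values g_i(x) = a_i^T x - b_i:
  g_1((1, -1)) = 0
  g_2((1, -1)) = 0
Stationarity residual: grad f(x) + sum_i lambda_i a_i = (-1, 2)
  -> stationarity FAILS
Primal feasibility (all g_i <= 0): OK
Dual feasibility (all lambda_i >= 0): OK
Complementary slackness (lambda_i * g_i(x) = 0 for all i): OK

Verdict: the first failing condition is stationarity -> stat.

stat


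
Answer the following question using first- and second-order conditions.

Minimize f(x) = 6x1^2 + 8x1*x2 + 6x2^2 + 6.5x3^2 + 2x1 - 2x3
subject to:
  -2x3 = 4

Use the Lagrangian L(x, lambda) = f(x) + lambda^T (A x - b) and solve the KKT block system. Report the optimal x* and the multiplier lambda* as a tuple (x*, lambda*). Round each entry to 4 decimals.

Form the Lagrangian:
  L(x, lambda) = (1/2) x^T Q x + c^T x + lambda^T (A x - b)
Stationarity (grad_x L = 0): Q x + c + A^T lambda = 0.
Primal feasibility: A x = b.

This gives the KKT block system:
  [ Q   A^T ] [ x     ]   [-c ]
  [ A    0  ] [ lambda ] = [ b ]

Solving the linear system:
  x*      = (-0.3, 0.2, -2)
  lambda* = (-14)
  f(x*)   = 29.7

x* = (-0.3, 0.2, -2), lambda* = (-14)
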